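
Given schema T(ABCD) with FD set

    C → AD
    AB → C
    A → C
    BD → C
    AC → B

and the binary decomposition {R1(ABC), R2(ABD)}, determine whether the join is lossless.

Common attributes: R1 ∩ R2 = {AB}.
Closure of {AB}: AB → C applies, adding C; C → AD applies, adding D. So (AB)⁺ = {ABCD}.
This closure contains every attribute of R1, so R1 ∩ R2 → R1. The join is lossless.

Yes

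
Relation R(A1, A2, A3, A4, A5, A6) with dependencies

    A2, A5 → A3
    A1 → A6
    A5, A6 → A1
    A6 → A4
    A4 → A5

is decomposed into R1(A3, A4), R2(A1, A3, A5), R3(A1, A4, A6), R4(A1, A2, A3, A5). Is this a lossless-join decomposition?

Yes

Chase test. Columns are A1, A2, A3, A4, A5, A6; row i has aⱼ where attribute j ∈ Ri, else bᵢⱼ.
Initial tableau (one row per fragment):
  row 1: b11 b12 a3 a4 b15 b16
  row 2: a1 b22 a3 b24 a5 b26
  row 3: a1 b32 b33 a4 b35 a6
  row 4: a1 a2 a3 b44 a5 b46
Rows 2 and 3 agree on A1; apply A1→A6 and equate their A6 entries.
Rows 2 and 4 agree on A1; apply A1→A6 and equate their A6 entries.
Rows 2 and 3 agree on A6; apply A6→A4 and equate their A4 entries.
Rows 2 and 4 agree on A6; apply A6→A4 and equate their A4 entries.
Rows 1 and 2 agree on A4; apply A4→A5 and equate their A5 entries.
Rows 1 and 3 agree on A4; apply A4→A5 and equate their A5 entries.
Row 4 is now all distinguished symbols — the join is lossless.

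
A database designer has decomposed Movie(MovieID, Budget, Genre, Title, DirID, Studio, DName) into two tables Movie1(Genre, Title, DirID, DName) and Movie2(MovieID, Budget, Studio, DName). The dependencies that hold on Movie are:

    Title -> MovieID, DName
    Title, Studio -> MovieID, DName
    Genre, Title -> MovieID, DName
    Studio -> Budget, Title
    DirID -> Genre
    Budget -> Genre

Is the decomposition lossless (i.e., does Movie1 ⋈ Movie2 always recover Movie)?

No

Common attributes: Movie1 ∩ Movie2 = {DName}.
No dependency enlarges {DName}, so (DName)⁺ = {DName}.
The closure contains neither all of Movie1 = {Genre, Title, DirID, DName} nor all of Movie2 = {MovieID, Budget, Studio, DName}, so the common attributes are not a superkey of either fragment. The join is lossy.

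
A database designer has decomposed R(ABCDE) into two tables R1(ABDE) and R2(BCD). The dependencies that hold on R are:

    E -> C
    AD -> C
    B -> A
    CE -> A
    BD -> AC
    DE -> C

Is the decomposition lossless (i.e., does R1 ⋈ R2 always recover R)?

Common attributes: R1 ∩ R2 = {BD}.
Closure of {BD}: B → A applies, adding A; BD → AC applies, adding C. So (BD)⁺ = {ABCD}.
This closure contains every attribute of R2, so R1 ∩ R2 → R2. The join is lossless.

Yes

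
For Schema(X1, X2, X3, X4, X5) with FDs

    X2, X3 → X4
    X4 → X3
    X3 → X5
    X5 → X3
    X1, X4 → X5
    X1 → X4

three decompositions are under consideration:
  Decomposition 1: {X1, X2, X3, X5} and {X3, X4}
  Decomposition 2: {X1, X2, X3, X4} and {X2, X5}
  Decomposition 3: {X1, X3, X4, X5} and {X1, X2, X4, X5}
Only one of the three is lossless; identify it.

Decomposition 1: common = {X3}, closure = {X3, X5} → lossy.
Decomposition 2: common = {X2}, closure = {X2} → lossy.
Decomposition 3: common = {X1, X4, X5}, closure = {X1, X3, X4, X5} → lossless.

Decomposition 3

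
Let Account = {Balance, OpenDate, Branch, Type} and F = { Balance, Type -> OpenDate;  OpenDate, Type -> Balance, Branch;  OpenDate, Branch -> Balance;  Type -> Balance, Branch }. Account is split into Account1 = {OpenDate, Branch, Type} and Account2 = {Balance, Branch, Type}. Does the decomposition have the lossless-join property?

Common attributes: Account1 ∩ Account2 = {Branch, Type}.
Closure of {Branch, Type}: Type → Balance, Branch applies, adding Balance; Balance, Type → OpenDate applies, adding OpenDate. So (Branch, Type)⁺ = {Balance, OpenDate, Branch, Type}.
This closure contains every attribute of Account1, so Account1 ∩ Account2 → Account1. The join is lossless.

Yes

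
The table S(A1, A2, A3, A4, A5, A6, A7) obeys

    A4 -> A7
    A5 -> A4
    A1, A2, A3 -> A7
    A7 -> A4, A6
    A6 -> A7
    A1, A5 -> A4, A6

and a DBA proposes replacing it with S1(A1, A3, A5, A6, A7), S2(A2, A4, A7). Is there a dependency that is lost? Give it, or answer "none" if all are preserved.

A1, A2, A3 -> A7

Check A1, A2, A3 → A7: no single fragment contains all of {A1, A2, A3, A7}, and the restricted closure of {A1, A2, A3} across the fragments never reaches {A7}.
A4 → A7 is preserved.
A5 → A4 is preserved.
A7 → A4, A6 is preserved.
A6 → A7 is preserved.
A1, A5 → A4, A6 is preserved.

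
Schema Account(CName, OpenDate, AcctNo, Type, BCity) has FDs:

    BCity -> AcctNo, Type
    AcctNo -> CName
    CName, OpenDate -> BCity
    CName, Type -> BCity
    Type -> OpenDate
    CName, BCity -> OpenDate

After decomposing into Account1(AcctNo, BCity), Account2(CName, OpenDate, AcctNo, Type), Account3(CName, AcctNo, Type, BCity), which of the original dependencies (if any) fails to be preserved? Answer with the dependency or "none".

none

BCity → AcctNo, Type lies within Account3.
AcctNo → CName lies within Account2.
CName, OpenDate → BCity: restricted closure across fragments reaches BCity.
CName, Type → BCity lies within Account3.
Type → OpenDate lies within Account2.
CName, BCity → OpenDate: restricted closure across fragments reaches OpenDate.
Every dependency is enforceable on the fragments, so the decomposition is dependency-preserving.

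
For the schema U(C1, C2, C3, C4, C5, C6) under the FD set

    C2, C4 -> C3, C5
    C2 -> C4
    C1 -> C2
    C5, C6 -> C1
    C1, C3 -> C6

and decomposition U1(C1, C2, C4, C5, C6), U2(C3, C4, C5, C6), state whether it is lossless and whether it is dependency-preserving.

lossless but not dependency-preserving

Lossless test: (C4, C5, C6)⁺ = {C1, C2, C3, C4, C5, C6}, which contains all of one fragment — lossless.
Dependency preservation: the restricted closure of {C2, C4} across the fragments never reaches {C3, C5}, so C2, C4 → C3, C5 cannot be enforced without a join — not preserved.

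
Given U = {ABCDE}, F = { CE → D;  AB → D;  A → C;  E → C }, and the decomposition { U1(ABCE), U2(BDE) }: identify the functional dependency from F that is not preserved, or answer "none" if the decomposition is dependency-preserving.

AB → D

Check AB → D: no single fragment contains all of {ABD}, and the restricted closure of {AB} across the fragments never reaches {D}.
CE → D is preserved.
A → C is preserved.
E → C is preserved.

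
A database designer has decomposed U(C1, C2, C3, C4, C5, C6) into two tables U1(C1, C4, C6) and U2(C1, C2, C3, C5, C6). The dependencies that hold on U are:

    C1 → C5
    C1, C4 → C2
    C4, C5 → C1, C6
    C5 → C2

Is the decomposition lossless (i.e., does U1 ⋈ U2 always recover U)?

Common attributes: U1 ∩ U2 = {C1, C6}.
Closure of {C1, C6}: C1 → C5 applies, adding C5; C5 → C2 applies, adding C2. So (C1, C6)⁺ = {C1, C2, C5, C6}.
The closure contains neither all of U1 = {C1, C4, C6} nor all of U2 = {C1, C2, C3, C5, C6}, so the common attributes are not a superkey of either fragment. The join is lossy.

No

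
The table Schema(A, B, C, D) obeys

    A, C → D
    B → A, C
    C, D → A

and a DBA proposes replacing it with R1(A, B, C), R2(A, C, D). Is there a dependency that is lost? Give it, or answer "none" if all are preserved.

none

A, C → D lies within R2.
B → A, C lies within R1.
C, D → A lies within R2.
Every dependency is enforceable on the fragments, so the decomposition is dependency-preserving.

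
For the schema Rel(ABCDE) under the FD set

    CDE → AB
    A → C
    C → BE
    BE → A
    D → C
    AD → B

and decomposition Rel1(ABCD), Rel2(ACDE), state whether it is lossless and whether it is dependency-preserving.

lossless but not dependency-preserving

Lossless test: (ACD)⁺ = {ABCDE}, which contains all of one fragment — lossless.
Dependency preservation: the restricted closure of {BE} across the fragments never reaches {A}, so BE → A cannot be enforced without a join — not preserved.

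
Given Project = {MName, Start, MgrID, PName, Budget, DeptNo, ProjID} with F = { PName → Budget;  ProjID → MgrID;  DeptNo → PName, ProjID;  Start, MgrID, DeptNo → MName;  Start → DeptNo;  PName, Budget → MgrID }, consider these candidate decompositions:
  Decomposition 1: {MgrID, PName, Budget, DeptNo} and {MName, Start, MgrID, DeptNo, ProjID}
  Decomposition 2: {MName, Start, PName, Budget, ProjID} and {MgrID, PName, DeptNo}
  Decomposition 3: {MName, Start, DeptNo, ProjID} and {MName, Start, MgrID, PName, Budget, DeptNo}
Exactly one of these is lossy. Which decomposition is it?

Decomposition 1: common = {MgrID, DeptNo}, closure = {MgrID, PName, Budget, DeptNo, ProjID} → lossless.
Decomposition 2: common = {PName}, closure = {MgrID, PName, Budget} → lossy.
Decomposition 3: common = {MName, Start, DeptNo}, closure = {MName, Start, MgrID, PName, Budget, DeptNo, ProjID} → lossless.

Decomposition 2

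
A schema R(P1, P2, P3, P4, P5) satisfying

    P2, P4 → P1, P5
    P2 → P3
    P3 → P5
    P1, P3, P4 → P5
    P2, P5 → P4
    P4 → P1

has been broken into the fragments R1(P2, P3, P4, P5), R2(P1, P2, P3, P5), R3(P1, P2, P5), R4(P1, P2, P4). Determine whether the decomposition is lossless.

Yes

Chase test. Columns are P1, P2, P3, P4, P5; row i has aⱼ where attribute j ∈ Ri, else bᵢⱼ.
Initial tableau (one row per fragment):
  row 1: b11 a2 a3 a4 a5
  row 2: a1 a2 a3 b24 a5
  row 3: a1 a2 b33 b34 a5
  row 4: a1 a2 b43 a4 b45
Rows 1 and 4 agree on P2, P4; apply P2, P4→P1, P5 and equate their P1, P5 entries.
Rows 1 and 3 agree on P2; apply P2→P3 and equate their P3 entries.
Rows 1 and 4 agree on P2; apply P2→P3 and equate their P3 entries.
Rows 1 and 2 agree on P2, P5; apply P2, P5→P4 and equate their P4 entries.
Rows 1 and 3 agree on P2, P5; apply P2, P5→P4 and equate their P4 entries.
Row 1 is now all distinguished symbols — the join is lossless.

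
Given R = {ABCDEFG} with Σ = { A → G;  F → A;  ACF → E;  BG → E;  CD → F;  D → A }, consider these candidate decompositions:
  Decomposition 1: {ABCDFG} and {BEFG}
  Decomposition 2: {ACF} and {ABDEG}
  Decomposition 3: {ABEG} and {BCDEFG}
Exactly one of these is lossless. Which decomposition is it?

Decomposition 1: common = {BFG}, closure = {ABEFG} → lossless.
Decomposition 2: common = {A}, closure = {AG} → lossy.
Decomposition 3: common = {BEG}, closure = {BEG} → lossy.

Decomposition 1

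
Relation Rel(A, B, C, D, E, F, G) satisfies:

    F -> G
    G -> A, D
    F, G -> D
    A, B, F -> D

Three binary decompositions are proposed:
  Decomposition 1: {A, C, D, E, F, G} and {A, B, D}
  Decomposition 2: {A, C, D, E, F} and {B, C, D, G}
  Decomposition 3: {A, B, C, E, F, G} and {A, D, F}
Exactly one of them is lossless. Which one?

Decomposition 1: common = {A, D}, closure = {A, D} → lossy.
Decomposition 2: common = {C, D}, closure = {C, D} → lossy.
Decomposition 3: common = {A, F}, closure = {A, D, F, G} → lossless.

Decomposition 3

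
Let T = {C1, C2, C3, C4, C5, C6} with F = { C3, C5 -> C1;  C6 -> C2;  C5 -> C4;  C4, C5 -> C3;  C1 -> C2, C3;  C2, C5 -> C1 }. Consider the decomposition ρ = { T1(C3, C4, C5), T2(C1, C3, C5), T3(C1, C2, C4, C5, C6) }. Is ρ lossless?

Chase test. Columns are C1, C2, C3, C4, C5, C6; row i has aⱼ where attribute j ∈ Ti, else bᵢⱼ.
Initial tableau (one row per fragment):
  row 1: b11 b12 a3 a4 a5 b16
  row 2: a1 b22 a3 b24 a5 b26
  row 3: a1 a2 b33 a4 a5 a6
Rows 1 and 2 agree on C3, C5; apply C3, C5→C1 and equate their C1 entries.
Rows 1 and 2 agree on C5; apply C5→C4 and equate their C4 entries.
Rows 1 and 3 agree on C4, C5; apply C4, C5→C3 and equate their C3 entries.
Rows 1 and 2 agree on C1; apply C1→C2, C3 and equate their C2, C3 entries.
Rows 1 and 3 agree on C1; apply C1→C2, C3 and equate their C2, C3 entries.
Row 3 is now all distinguished symbols — the join is lossless.

Yes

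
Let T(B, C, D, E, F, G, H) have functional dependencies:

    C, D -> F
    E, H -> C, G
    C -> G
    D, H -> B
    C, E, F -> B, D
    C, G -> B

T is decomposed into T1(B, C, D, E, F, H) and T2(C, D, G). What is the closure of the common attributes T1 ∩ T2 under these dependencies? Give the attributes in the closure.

T1 ∩ T2 = {C, D}.
C, D → F applies, adding F
C → G applies, adding G
C, G → B applies, adding B
Closure: {B, C, D, F, G}.

B, C, D, F, G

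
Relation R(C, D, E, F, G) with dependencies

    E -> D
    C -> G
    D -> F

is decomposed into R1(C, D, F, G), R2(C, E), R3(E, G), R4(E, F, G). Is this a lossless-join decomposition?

Chase test. Columns are C, D, E, F, G; row i has aⱼ where attribute j ∈ Ri, else bᵢⱼ.
Initial tableau (one row per fragment):
  row 1: a1 a2 b13 a4 a5
  row 2: a1 b22 a3 b24 b25
  row 3: b31 b32 a3 b34 a5
  row 4: b41 b42 a3 a4 a5
Rows 2 and 3 agree on E; apply E→D and equate their D entries.
Rows 2 and 4 agree on E; apply E→D and equate their D entries.
Rows 1 and 2 agree on C; apply C→G and equate their G entries.
Rows 2 and 3 agree on D; apply D→F and equate their F entries.
Rows 2 and 4 agree on D; apply D→F and equate their F entries.
No row becomes fully distinguished — the join is lossy.

No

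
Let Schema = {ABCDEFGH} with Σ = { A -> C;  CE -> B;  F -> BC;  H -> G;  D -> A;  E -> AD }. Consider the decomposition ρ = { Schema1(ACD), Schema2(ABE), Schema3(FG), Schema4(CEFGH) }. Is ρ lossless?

No

Chase test. Columns are ABCDEFGH; row i has aⱼ where attribute j ∈ Schemai, else bᵢⱼ.
Initial tableau (one row per fragment):
  row 1: a1 b12 a3 a4 b15 b16 b17 b18
  row 2: a1 a2 b23 b24 a5 b26 b27 b28
  row 3: b31 b32 b33 b34 b35 a6 a7 b38
  row 4: b41 b42 a3 b44 a5 a6 a7 a8
Rows 1 and 2 agree on A; apply A→C and equate their C entries.
Rows 2 and 4 agree on CE; apply CE→B and equate their B entries.
Rows 3 and 4 agree on F; apply F→BC and equate their BC entries.
Rows 2 and 4 agree on E; apply E→AD and equate their AD entries.
No row becomes fully distinguished — the join is lossy.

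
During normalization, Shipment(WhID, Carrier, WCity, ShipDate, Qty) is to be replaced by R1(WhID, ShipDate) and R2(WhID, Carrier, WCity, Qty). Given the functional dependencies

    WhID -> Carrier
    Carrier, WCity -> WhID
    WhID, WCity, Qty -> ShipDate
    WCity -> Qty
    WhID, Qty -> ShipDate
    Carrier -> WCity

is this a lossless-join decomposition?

Common attributes: R1 ∩ R2 = {WhID}.
Closure of {WhID}: WhID → Carrier applies, adding Carrier; Carrier → WCity applies, adding WCity; WCity → Qty applies, adding Qty; WhID, Qty → ShipDate applies, adding ShipDate. So (WhID)⁺ = {WhID, Carrier, WCity, ShipDate, Qty}.
This closure contains every attribute of R1, so R1 ∩ R2 → R1. The join is lossless.

Yes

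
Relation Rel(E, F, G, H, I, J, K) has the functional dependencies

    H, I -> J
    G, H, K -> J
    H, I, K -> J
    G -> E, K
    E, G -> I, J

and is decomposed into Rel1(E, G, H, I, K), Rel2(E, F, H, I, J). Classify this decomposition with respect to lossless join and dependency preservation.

Lossless test: (E, H, I)⁺ = {E, H, I, J}, which is a superkey of neither fragment — lossy.
Dependency preservation: the restricted closure of {E, G} across the fragments never reaches {I, J}, so E, G → I, J cannot be enforced without a join — not preserved.

lossy and not dependency-preserving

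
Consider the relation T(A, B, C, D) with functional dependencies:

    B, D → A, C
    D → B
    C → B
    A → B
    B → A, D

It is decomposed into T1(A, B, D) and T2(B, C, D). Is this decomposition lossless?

Yes

Common attributes: T1 ∩ T2 = {B, D}.
Closure of {B, D}: B, D → A, C applies, adding A, C. So (B, D)⁺ = {A, B, C, D}.
This closure contains every attribute of T1, so T1 ∩ T2 → T1. The join is lossless.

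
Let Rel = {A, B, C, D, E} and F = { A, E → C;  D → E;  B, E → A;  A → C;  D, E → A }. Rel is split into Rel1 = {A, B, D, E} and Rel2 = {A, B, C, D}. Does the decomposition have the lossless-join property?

Common attributes: Rel1 ∩ Rel2 = {A, B, D}.
Closure of {A, B, D}: D → E applies, adding E; A → C applies, adding C. So (A, B, D)⁺ = {A, B, C, D, E}.
This closure contains every attribute of Rel1, so Rel1 ∩ Rel2 → Rel1. The join is lossless.

Yes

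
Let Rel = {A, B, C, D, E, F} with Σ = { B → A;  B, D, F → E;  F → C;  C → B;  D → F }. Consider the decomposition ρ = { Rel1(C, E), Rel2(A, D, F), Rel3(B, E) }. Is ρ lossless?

Chase test. Columns are A, B, C, D, E, F; row i has aⱼ where attribute j ∈ Reli, else bᵢⱼ.
Initial tableau (one row per fragment):
  row 1: b11 b12 a3 b14 a5 b16
  row 2: a1 b22 b23 a4 b25 a6
  row 3: b31 a2 b33 b34 a5 b36
No row becomes fully distinguished — the join is lossy.

No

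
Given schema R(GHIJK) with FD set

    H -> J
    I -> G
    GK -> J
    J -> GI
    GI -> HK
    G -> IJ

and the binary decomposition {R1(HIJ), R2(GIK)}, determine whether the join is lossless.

Yes

Common attributes: R1 ∩ R2 = {I}.
Closure of {I}: I → G applies, adding G; GI → HK applies, adding HK; G → IJ applies, adding J. So (I)⁺ = {GHIJK}.
This closure contains every attribute of R1, so R1 ∩ R2 → R1. The join is lossless.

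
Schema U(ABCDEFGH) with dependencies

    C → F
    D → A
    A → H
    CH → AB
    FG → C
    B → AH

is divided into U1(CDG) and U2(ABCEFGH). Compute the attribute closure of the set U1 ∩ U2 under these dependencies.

U1 ∩ U2 = {CG}.
C → F applies, adding F
Closure: {CFG}.

CFG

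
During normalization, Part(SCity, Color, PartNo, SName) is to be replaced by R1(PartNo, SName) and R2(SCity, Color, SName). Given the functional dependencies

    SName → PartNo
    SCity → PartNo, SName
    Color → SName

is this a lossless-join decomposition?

Yes

Common attributes: R1 ∩ R2 = {SName}.
Closure of {SName}: SName → PartNo applies, adding PartNo. So (SName)⁺ = {PartNo, SName}.
This closure contains every attribute of R1, so R1 ∩ R2 → R1. The join is lossless.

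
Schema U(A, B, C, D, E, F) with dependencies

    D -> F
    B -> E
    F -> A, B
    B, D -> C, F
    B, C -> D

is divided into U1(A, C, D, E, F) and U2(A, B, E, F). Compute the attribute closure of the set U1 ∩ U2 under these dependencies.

U1 ∩ U2 = {A, E, F}.
F → A, B applies, adding B
Closure: {A, B, E, F}.

A, B, E, F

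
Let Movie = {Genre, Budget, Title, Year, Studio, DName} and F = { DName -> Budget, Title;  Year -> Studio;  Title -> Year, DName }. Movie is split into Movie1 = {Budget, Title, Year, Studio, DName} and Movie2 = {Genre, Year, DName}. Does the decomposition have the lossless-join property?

Common attributes: Movie1 ∩ Movie2 = {Year, DName}.
Closure of {Year, DName}: DName → Budget, Title applies, adding Budget, Title; Year → Studio applies, adding Studio. So (Year, DName)⁺ = {Budget, Title, Year, Studio, DName}.
This closure contains every attribute of Movie1, so Movie1 ∩ Movie2 → Movie1. The join is lossless.

Yes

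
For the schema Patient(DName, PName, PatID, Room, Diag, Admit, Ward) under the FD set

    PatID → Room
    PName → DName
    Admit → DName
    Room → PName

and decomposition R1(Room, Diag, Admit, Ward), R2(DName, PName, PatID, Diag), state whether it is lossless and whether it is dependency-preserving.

Lossless test: (Diag)⁺ = {Diag}, which is a superkey of neither fragment — lossy.
Dependency preservation: the restricted closure of {PatID} across the fragments never reaches {Room}, so PatID → Room cannot be enforced without a join — not preserved.

lossy and not dependency-preserving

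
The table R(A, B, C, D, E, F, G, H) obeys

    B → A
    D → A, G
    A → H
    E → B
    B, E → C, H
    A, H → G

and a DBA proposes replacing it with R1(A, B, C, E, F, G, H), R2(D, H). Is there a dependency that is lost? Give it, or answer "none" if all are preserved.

D → A, G

Check D → A, G: no single fragment contains all of {A, D, G}, and the restricted closure of {D} across the fragments never reaches {A, G}.
B → A is preserved.
A → H is preserved.
E → B is preserved.
B, E → C, H is preserved.
A, H → G is preserved.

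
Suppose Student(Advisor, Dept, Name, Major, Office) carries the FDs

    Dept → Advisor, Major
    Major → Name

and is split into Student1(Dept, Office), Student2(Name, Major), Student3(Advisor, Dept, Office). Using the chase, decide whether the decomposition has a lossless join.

No

Chase test. Columns are Advisor, Dept, Name, Major, Office; row i has aⱼ where attribute j ∈ Studenti, else bᵢⱼ.
Initial tableau (one row per fragment):
  row 1: b11 a2 b13 b14 a5
  row 2: b21 b22 a3 a4 b25
  row 3: a1 a2 b33 b34 a5
Rows 1 and 3 agree on Dept; apply Dept→Advisor, Major and equate their Advisor, Major entries.
Rows 1 and 3 agree on Major; apply Major→Name and equate their Name entries.
No row becomes fully distinguished — the join is lossy.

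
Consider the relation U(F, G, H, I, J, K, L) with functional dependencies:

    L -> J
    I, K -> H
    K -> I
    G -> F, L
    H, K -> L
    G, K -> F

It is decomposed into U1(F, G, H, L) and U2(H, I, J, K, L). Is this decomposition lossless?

No

Common attributes: U1 ∩ U2 = {H, L}.
Closure of {H, L}: L → J applies, adding J. So (H, L)⁺ = {H, J, L}.
The closure contains neither all of U1 = {F, G, H, L} nor all of U2 = {H, I, J, K, L}, so the common attributes are not a superkey of either fragment. The join is lossy.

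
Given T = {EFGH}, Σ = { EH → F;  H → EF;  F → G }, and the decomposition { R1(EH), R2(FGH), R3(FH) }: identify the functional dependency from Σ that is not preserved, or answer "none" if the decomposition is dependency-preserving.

EH → F: restricted closure across fragments reaches F.
H → EF: restricted closure across fragments reaches EF.
F → G lies within R2.
Every dependency is enforceable on the fragments, so the decomposition is dependency-preserving.

none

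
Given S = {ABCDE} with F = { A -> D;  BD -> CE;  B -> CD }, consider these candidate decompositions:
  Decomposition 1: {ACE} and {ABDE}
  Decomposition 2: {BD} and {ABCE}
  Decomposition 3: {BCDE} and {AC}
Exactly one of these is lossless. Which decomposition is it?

Decomposition 1: common = {AE}, closure = {ADE} → lossy.
Decomposition 2: common = {B}, closure = {BCDE} → lossless.
Decomposition 3: common = {C}, closure = {C} → lossy.

Decomposition 2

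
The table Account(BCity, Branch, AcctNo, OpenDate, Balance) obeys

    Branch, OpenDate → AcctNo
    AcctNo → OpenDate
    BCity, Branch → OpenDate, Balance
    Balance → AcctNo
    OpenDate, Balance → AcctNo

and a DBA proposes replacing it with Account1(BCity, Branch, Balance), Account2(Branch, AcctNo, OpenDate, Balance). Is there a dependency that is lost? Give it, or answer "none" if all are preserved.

none

Branch, OpenDate → AcctNo lies within Account2.
AcctNo → OpenDate lies within Account2.
BCity, Branch → OpenDate, Balance: restricted closure across fragments reaches OpenDate, Balance.
Balance → AcctNo lies within Account2.
OpenDate, Balance → AcctNo lies within Account2.
Every dependency is enforceable on the fragments, so the decomposition is dependency-preserving.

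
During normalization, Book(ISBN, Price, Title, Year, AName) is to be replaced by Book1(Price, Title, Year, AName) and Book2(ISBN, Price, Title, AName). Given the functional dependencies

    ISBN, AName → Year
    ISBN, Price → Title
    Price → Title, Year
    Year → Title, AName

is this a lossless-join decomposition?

Yes

Common attributes: Book1 ∩ Book2 = {Price, Title, AName}.
Closure of {Price, Title, AName}: Price → Title, Year applies, adding Year. So (Price, Title, AName)⁺ = {Price, Title, Year, AName}.
This closure contains every attribute of Book1, so Book1 ∩ Book2 → Book1. The join is lossless.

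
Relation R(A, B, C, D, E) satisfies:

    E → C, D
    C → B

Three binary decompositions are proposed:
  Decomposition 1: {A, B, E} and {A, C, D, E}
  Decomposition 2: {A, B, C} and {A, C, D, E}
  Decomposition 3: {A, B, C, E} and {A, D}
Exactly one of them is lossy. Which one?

Decomposition 3

Decomposition 1: common = {A, E}, closure = {A, B, C, D, E} → lossless.
Decomposition 2: common = {A, C}, closure = {A, B, C} → lossless.
Decomposition 3: common = {A}, closure = {A} → lossy.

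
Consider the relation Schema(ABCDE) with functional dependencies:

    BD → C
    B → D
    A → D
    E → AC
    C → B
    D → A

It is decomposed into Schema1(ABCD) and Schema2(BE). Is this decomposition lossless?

Yes

Common attributes: Schema1 ∩ Schema2 = {B}.
Closure of {B}: B → D applies, adding D; D → A applies, adding A; BD → C applies, adding C. So (B)⁺ = {ABCD}.
This closure contains every attribute of Schema1, so Schema1 ∩ Schema2 → Schema1. The join is lossless.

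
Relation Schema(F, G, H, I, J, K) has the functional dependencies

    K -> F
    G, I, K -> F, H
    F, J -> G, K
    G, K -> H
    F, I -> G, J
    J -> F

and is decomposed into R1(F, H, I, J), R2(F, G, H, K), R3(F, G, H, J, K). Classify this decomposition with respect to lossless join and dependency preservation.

Lossless test (chase): Rows 1 and 3 agree on F, J; apply F, J→G, K and equate their G, K entries. Row 1 is now all distinguished symbols — the join is lossless.
Dependency preservation: G, I, K → F, H; F, I → G, J are not contained in any single fragment, but the restricted closure of each left-hand side across the fragments still reaches the right-hand side; the remaining FDs each lie inside some fragment. All dependencies are preserved.

lossless and dependency-preserving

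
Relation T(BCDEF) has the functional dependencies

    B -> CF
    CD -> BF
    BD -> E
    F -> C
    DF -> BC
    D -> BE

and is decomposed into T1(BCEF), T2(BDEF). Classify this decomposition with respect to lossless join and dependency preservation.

lossless and dependency-preserving

Lossless test: (BEF)⁺ = {BCEF}, which contains all of one fragment — lossless.
Dependency preservation: CD → BF; DF → BC are not contained in any single fragment, but the restricted closure of each left-hand side across the fragments still reaches the right-hand side; the remaining FDs each lie inside some fragment. All dependencies are preserved.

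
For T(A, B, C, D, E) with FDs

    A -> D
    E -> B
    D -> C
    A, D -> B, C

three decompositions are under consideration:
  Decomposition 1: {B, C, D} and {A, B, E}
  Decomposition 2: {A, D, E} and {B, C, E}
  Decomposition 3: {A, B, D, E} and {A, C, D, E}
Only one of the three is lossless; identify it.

Decomposition 3

Decomposition 1: common = {B}, closure = {B} → lossy.
Decomposition 2: common = {E}, closure = {B, E} → lossy.
Decomposition 3: common = {A, D, E}, closure = {A, B, C, D, E} → lossless.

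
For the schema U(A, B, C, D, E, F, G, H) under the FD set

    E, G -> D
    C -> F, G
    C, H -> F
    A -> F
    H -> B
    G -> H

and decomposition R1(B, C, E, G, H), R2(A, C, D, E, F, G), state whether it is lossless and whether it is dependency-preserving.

lossless and dependency-preserving

Lossless test: (C, E, G)⁺ = {B, C, D, E, F, G, H}, which contains all of one fragment — lossless.
Dependency preservation: C, H → F is not contained in any single fragment, but the restricted closure of its left-hand side across the fragments still reaches the right-hand side; the remaining FDs each lie inside some fragment. All dependencies are preserved.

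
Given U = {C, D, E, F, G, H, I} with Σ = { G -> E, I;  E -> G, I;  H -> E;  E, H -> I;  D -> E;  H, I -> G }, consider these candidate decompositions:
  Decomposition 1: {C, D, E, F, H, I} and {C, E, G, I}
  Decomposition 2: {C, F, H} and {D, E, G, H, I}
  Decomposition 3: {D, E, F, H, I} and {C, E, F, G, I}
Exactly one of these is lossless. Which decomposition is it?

Decomposition 1

Decomposition 1: common = {C, E, I}, closure = {C, E, G, I} → lossless.
Decomposition 2: common = {H}, closure = {E, G, H, I} → lossy.
Decomposition 3: common = {E, F, I}, closure = {E, F, G, I} → lossy.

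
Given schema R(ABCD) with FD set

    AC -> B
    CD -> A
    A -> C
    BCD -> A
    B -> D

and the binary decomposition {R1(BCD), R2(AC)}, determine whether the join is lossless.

No

Common attributes: R1 ∩ R2 = {C}.
No dependency enlarges {C}, so (C)⁺ = {C}.
The closure contains neither all of R1 = {BCD} nor all of R2 = {AC}, so the common attributes are not a superkey of either fragment. The join is lossy.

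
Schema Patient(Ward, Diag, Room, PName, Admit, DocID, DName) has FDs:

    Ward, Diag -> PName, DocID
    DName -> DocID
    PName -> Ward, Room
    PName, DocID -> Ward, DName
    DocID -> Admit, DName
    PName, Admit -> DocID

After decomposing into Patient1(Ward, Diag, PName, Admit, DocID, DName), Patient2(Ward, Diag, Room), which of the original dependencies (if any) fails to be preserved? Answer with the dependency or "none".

PName -> Ward, Room

Check PName → Ward, Room: no single fragment contains all of {Ward, Room, PName}, and the restricted closure of {PName} across the fragments never reaches {Ward, Room}.
Ward, Diag → PName, DocID is preserved.
DName → DocID is preserved.
PName, DocID → Ward, DName is preserved.
DocID → Admit, DName is preserved.
PName, Admit → DocID is preserved.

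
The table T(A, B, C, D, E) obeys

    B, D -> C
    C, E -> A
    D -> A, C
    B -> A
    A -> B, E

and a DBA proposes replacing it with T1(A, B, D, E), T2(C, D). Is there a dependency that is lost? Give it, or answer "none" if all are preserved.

Check C, E → A: no single fragment contains all of {A, C, E}, and the restricted closure of {C, E} across the fragments never reaches {A}.
B, D → C is preserved.
D → A, C is preserved.
B → A is preserved.
A → B, E is preserved.

C, E -> A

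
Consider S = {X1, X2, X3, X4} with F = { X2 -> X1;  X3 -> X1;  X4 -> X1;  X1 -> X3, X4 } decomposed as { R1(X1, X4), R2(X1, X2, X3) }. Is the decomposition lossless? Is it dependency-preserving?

Lossless test: (X1)⁺ = {X1, X3, X4}, which contains all of one fragment — lossless.
Dependency preservation: X1 → X3, X4 is not contained in any single fragment, but the restricted closure of its left-hand side across the fragments still reaches the right-hand side; the remaining FDs each lie inside some fragment. All dependencies are preserved.

lossless and dependency-preserving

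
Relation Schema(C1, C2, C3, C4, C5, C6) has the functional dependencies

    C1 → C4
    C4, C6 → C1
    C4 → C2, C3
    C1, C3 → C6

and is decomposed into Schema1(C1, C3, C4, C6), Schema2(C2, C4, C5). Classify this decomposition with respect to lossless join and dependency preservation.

lossy but dependency-preserving

Lossless test: (C4)⁺ = {C2, C3, C4}, which is a superkey of neither fragment — lossy.
Dependency preservation: C4 → C2, C3 is not contained in any single fragment, but the restricted closure of its left-hand side across the fragments still reaches the right-hand side; the remaining FDs each lie inside some fragment. All dependencies are preserved.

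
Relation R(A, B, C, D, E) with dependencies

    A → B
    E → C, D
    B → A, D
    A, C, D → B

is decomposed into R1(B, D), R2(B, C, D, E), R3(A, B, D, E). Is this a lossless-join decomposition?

Chase test. Columns are A, B, C, D, E; row i has aⱼ where attribute j ∈ Ri, else bᵢⱼ.
Initial tableau (one row per fragment):
  row 1: b11 a2 b13 a4 b15
  row 2: b21 a2 a3 a4 a5
  row 3: a1 a2 b33 a4 a5
Rows 2 and 3 agree on E; apply E→C, D and equate their C, D entries.
Rows 1 and 2 agree on B; apply B→A, D and equate their A, D entries.
Rows 1 and 3 agree on B; apply B→A, D and equate their A, D entries.
Row 2 is now all distinguished symbols — the join is lossless.

Yes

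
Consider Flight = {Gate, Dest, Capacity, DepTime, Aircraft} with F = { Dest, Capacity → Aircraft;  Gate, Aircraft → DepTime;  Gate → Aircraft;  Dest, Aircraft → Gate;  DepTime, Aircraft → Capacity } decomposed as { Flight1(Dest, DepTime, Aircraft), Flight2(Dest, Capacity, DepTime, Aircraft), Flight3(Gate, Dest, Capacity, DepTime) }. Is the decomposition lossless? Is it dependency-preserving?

lossless but not dependency-preserving

Lossless test (chase): Rows 2 and 3 agree on Dest, Capacity; apply Dest, Capacity→Aircraft and equate their Aircraft entries. Rows 1 and 2 agree on Dest, Aircraft; apply Dest, Aircraft→Gate and equate their Gate entries. Rows 1 and 3 agree on Dest, Aircraft; apply Dest, Aircraft→Gate and equate their Gate entries. Rows 1 and 2 agree on DepTime, Aircraft; apply DepTime, Aircraft→Capacity and equate their Capacity entries. Row 1 is now all distinguished symbols — the join is lossless.
Dependency preservation: the restricted closure of {Gate} across the fragments never reaches {Aircraft}, so Gate → Aircraft cannot be enforced without a join — not preserved.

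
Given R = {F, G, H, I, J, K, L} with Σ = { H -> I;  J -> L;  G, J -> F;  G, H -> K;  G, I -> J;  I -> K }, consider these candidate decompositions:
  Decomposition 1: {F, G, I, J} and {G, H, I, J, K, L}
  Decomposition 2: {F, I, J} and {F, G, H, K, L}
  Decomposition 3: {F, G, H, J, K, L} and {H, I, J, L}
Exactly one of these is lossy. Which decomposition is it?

Decomposition 2

Decomposition 1: common = {G, I, J}, closure = {F, G, I, J, K, L} → lossless.
Decomposition 2: common = {F}, closure = {F} → lossy.
Decomposition 3: common = {H, J, L}, closure = {H, I, J, K, L} → lossless.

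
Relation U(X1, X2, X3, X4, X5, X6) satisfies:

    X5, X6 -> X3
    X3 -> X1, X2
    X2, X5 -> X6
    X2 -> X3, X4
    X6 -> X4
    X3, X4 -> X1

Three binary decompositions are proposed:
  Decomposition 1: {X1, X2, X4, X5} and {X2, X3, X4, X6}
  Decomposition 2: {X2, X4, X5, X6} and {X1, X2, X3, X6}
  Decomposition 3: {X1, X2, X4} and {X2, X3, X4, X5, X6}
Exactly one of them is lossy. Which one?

Decomposition 1: common = {X2, X4}, closure = {X1, X2, X3, X4} → lossy.
Decomposition 2: common = {X2, X6}, closure = {X1, X2, X3, X4, X6} → lossless.
Decomposition 3: common = {X2, X4}, closure = {X1, X2, X3, X4} → lossless.

Decomposition 1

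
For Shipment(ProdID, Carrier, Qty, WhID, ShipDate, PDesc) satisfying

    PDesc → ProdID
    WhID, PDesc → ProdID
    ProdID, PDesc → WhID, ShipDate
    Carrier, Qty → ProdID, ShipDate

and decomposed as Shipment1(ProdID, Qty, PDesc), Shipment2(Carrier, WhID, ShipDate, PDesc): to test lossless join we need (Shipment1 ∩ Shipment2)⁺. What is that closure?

ProdID, WhID, ShipDate, PDesc

Shipment1 ∩ Shipment2 = {PDesc}.
PDesc → ProdID applies, adding ProdID
ProdID, PDesc → WhID, ShipDate applies, adding WhID, ShipDate
Closure: {ProdID, WhID, ShipDate, PDesc}.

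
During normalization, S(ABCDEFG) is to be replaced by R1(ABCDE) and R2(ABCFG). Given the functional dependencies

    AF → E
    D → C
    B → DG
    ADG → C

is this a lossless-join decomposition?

Common attributes: R1 ∩ R2 = {ABC}.
Closure of {ABC}: B → DG applies, adding DG. So (ABC)⁺ = {ABCDG}.
The closure contains neither all of R1 = {ABCDE} nor all of R2 = {ABCFG}, so the common attributes are not a superkey of either fragment. The join is lossy.

No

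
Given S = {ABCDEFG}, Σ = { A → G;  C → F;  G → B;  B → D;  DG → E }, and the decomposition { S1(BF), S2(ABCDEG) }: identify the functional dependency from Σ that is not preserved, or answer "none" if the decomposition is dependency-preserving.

C → F

Check C → F: no single fragment contains all of {CF}, and the restricted closure of {C} across the fragments never reaches {F}.
A → G is preserved.
G → B is preserved.
B → D is preserved.
DG → E is preserved.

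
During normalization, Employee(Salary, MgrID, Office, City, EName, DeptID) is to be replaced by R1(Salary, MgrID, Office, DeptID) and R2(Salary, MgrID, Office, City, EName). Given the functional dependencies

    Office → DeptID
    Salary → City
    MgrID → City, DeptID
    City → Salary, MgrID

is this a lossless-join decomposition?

Yes

Common attributes: R1 ∩ R2 = {Salary, MgrID, Office}.
Closure of {Salary, MgrID, Office}: Office → DeptID applies, adding DeptID; Salary → City applies, adding City. So (Salary, MgrID, Office)⁺ = {Salary, MgrID, Office, City, DeptID}.
This closure contains every attribute of R1, so R1 ∩ R2 → R1. The join is lossless.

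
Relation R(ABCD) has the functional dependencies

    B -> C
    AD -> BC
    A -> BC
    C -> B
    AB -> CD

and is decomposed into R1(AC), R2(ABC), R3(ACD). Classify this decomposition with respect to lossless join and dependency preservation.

lossless and dependency-preserving

Lossless test (chase): Rows 1 and 2 agree on A; apply A→BC and equate their BC entries. Rows 1 and 3 agree on A; apply A→BC and equate their BC entries. Rows 1 and 2 agree on AB; apply AB→CD and equate their CD entries. Rows 1 and 3 agree on AB; apply AB→CD and equate their CD entries. Row 1 is now all distinguished symbols — the join is lossless.
Dependency preservation: AD → BC; AB → CD are not contained in any single fragment, but the restricted closure of each left-hand side across the fragments still reaches the right-hand side; the remaining FDs each lie inside some fragment. All dependencies are preserved.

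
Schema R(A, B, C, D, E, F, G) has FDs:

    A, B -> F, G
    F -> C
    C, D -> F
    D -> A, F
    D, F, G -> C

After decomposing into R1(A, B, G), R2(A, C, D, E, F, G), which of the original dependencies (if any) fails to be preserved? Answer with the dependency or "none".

Check A, B → F, G: no single fragment contains all of {A, B, F, G}, and the restricted closure of {A, B} across the fragments never reaches {F, G}.
F → C is preserved.
C, D → F is preserved.
D → A, F is preserved.
D, F, G → C is preserved.

A, B -> F, G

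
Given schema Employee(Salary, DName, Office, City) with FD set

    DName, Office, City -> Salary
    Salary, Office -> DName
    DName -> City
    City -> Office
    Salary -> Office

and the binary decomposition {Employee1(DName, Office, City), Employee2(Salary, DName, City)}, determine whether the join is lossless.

Common attributes: Employee1 ∩ Employee2 = {DName, City}.
Closure of {DName, City}: City → Office applies, adding Office; DName, Office, City → Salary applies, adding Salary. So (DName, City)⁺ = {Salary, DName, Office, City}.
This closure contains every attribute of Employee1, so Employee1 ∩ Employee2 → Employee1. The join is lossless.

Yes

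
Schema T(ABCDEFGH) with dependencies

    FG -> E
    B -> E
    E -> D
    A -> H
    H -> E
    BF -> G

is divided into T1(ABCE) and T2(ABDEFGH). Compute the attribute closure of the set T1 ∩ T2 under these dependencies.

ABDEH

T1 ∩ T2 = {ABE}.
E → D applies, adding D
A → H applies, adding H
Closure: {ABDEH}.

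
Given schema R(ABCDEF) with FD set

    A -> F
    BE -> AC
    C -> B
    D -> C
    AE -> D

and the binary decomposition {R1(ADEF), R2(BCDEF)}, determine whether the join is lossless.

Common attributes: R1 ∩ R2 = {DEF}.
Closure of {DEF}: D → C applies, adding C; C → B applies, adding B; BE → AC applies, adding A. So (DEF)⁺ = {ABCDEF}.
This closure contains every attribute of R1, so R1 ∩ R2 → R1. The join is lossless.

Yes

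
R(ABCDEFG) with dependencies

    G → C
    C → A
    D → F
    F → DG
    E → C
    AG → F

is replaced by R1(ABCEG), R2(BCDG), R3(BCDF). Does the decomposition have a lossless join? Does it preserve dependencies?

Lossless test (chase): Rows 1 and 2 agree on C; apply C→A and equate their A entries. Rows 1 and 3 agree on C; apply C→A and equate their A entries. Rows 2 and 3 agree on D; apply D→F and equate their F entries. Rows 2 and 3 agree on F; apply F→DG and equate their DG entries. Rows 1 and 2 agree on AG; apply AG→F and equate their F entries. Rows 1 and 2 agree on F; apply F→DG and equate their DG entries. Row 1 is now all distinguished symbols — the join is lossless.
Dependency preservation: F → DG; AG → F are not contained in any single fragment, but the restricted closure of each left-hand side across the fragments still reaches the right-hand side; the remaining FDs each lie inside some fragment. All dependencies are preserved.

lossless and dependency-preserving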